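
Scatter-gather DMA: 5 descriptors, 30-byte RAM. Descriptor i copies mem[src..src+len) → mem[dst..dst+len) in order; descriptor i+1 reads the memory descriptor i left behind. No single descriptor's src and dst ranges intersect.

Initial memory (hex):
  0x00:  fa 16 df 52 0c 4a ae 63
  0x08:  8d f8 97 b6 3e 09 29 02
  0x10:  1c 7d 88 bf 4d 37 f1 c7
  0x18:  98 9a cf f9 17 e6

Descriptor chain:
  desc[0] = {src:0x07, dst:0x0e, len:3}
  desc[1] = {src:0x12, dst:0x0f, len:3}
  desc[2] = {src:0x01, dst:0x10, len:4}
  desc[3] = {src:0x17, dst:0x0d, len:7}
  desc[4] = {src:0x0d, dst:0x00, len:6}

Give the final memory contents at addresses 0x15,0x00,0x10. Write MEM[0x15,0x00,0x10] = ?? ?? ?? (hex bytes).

D0: mem[0x0e..0x10] <- [63 8d f8]
D1: mem[0x0f..0x11] <- [88 bf 4d]
D2: mem[0x10..0x13] <- [16 df 52 0c]
D3: mem[0x0d..0x13] <- [c7 98 9a cf f9 17 e6]
D4: mem[0x00..0x05] <- [c7 98 9a cf f9 17]
query mem[0x15]=0x37, mem[0x00]=0xc7, mem[0x10]=0xcf

MEM[0x15,0x00,0x10] = 37 c7 cf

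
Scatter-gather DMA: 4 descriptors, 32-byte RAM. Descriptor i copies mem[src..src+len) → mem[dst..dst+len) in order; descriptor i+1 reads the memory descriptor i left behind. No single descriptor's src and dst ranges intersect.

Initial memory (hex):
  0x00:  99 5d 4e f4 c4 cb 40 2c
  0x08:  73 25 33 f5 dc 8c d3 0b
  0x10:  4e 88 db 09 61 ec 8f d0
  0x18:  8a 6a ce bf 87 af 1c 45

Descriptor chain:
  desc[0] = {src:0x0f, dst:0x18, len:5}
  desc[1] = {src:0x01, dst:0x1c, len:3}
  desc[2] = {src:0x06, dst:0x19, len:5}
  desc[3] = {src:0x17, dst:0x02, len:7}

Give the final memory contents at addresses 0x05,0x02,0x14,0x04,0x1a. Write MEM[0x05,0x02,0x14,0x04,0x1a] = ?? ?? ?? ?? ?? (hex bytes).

  after D0: wrote 5B at 0x18 = 0b4e88db09
  after D1: wrote 3B at 0x1c = 5d4ef4
  after D2: wrote 5B at 0x19 = 402c732533
  after D3: wrote 7B at 0x02 = d00b402c732533
query mem[0x05]=0x2c, mem[0x02]=0xd0, mem[0x14]=0x61, mem[0x04]=0x40, mem[0x1a]=0x2c

MEM[0x05,0x02,0x14,0x04,0x1a] = 2c d0 61 40 2c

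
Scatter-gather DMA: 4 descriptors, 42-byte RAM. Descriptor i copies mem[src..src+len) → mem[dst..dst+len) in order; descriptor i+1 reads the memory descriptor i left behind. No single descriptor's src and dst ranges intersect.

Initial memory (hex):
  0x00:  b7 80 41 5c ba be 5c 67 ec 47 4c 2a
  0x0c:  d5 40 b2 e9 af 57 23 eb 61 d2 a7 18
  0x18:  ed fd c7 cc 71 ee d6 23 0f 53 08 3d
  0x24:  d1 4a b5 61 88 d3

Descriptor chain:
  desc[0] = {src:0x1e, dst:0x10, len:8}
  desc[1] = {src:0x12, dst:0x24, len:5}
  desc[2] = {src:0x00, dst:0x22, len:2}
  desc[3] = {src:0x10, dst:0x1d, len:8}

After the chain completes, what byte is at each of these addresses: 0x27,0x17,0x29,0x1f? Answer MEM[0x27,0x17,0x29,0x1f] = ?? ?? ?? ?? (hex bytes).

#0 dst[0x10+8] := {0xd6,0x23,0x0f,0x53,0x08,0x3d,0xd1,0x4a}
#1 dst[0x24+5] := {0x0f,0x53,0x08,0x3d,0xd1}
#2 dst[0x22+2] := {0xb7,0x80}
#3 dst[0x1d+8] := {0xd6,0x23,0x0f,0x53,0x08,0x3d,0xd1,0x4a}
query mem[0x27]=0x3d, mem[0x17]=0x4a, mem[0x29]=0xd3, mem[0x1f]=0x0f

MEM[0x27,0x17,0x29,0x1f] = 3d 4a d3 0f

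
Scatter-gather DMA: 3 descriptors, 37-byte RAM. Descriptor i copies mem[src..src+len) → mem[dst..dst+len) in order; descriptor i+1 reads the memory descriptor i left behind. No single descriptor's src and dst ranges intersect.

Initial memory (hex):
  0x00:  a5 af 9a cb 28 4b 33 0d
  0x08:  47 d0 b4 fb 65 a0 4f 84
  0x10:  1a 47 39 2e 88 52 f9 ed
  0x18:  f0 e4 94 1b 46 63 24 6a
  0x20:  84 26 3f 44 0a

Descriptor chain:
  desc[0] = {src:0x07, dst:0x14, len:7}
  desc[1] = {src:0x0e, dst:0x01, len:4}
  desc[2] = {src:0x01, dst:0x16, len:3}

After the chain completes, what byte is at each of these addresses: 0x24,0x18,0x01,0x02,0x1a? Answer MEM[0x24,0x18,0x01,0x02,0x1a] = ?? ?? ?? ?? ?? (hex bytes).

MEM[0x24,0x18,0x01,0x02,0x1a] = 0a 1a 4f 84 a0

  after D0: wrote 7B at 0x14 = 0d47d0b4fb65a0
  after D1: wrote 4B at 0x01 = 4f841a47
  after D2: wrote 3B at 0x16 = 4f841a
query mem[0x24]=0x0a, mem[0x18]=0x1a, mem[0x01]=0x4f, mem[0x02]=0x84, mem[0x1a]=0xa0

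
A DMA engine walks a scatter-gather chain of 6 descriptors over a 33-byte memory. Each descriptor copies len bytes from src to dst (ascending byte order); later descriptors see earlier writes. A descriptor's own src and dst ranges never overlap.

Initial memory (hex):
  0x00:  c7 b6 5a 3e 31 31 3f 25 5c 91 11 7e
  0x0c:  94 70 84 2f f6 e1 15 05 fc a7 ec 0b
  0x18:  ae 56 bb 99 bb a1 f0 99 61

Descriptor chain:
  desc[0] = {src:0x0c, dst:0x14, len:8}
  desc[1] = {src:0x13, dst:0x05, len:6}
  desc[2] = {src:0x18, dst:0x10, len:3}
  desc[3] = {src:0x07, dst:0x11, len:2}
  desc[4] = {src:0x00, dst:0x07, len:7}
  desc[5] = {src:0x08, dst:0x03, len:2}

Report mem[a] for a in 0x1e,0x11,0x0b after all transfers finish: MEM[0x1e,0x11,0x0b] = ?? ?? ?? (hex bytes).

MEM[0x1e,0x11,0x0b] = f0 70 31

#0 dst[0x14+8] := {0x94,0x70,0x84,0x2f,0xf6,0xe1,0x15,0x05}
#1 dst[0x05+6] := {0x05,0x94,0x70,0x84,0x2f,0xf6}
#2 dst[0x10+3] := {0xf6,0xe1,0x15}
#3 dst[0x11+2] := {0x70,0x84}
#4 dst[0x07+7] := {0xc7,0xb6,0x5a,0x3e,0x31,0x05,0x94}
#5 dst[0x03+2] := {0xb6,0x5a}
query mem[0x1e]=0xf0, mem[0x11]=0x70, mem[0x0b]=0x31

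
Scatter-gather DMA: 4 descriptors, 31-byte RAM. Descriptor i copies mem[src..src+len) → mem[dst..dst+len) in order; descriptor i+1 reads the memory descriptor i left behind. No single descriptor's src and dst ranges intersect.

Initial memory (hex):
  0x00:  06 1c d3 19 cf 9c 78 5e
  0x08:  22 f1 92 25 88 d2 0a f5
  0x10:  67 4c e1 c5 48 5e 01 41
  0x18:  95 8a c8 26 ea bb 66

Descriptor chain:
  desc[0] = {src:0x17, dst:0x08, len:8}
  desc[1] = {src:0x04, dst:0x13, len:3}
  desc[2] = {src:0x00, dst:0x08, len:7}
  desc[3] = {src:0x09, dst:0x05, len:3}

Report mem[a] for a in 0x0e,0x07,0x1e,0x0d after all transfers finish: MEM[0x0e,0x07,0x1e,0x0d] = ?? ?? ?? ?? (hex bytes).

D0: mem[0x08..0x0f] <- [41 95 8a c8 26 ea bb 66]
D1: mem[0x13..0x15] <- [cf 9c 78]
D2: mem[0x08..0x0e] <- [06 1c d3 19 cf 9c 78]
D3: mem[0x05..0x07] <- [1c d3 19]
query mem[0x0e]=0x78, mem[0x07]=0x19, mem[0x1e]=0x66, mem[0x0d]=0x9c

MEM[0x0e,0x07,0x1e,0x0d] = 78 19 66 9c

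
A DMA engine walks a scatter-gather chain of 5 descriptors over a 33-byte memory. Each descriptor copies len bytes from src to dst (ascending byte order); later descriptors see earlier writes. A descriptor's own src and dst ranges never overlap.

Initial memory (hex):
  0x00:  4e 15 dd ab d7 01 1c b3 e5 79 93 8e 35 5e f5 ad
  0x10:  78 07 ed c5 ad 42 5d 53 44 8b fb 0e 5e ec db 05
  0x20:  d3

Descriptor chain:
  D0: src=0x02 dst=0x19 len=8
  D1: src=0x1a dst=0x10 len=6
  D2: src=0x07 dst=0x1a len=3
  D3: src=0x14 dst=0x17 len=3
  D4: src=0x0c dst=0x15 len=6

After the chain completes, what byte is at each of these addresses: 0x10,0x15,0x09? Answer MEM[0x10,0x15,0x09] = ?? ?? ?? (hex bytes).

  after D0: wrote 8B at 0x19 = ddabd7011cb3e579
  after D1: wrote 6B at 0x10 = abd7011cb3e5
  after D2: wrote 3B at 0x1a = b3e579
  after D3: wrote 3B at 0x17 = b3e55d
  after D4: wrote 6B at 0x15 = 355ef5adabd7
query mem[0x10]=0xab, mem[0x15]=0x35, mem[0x09]=0x79

MEM[0x10,0x15,0x09] = ab 35 79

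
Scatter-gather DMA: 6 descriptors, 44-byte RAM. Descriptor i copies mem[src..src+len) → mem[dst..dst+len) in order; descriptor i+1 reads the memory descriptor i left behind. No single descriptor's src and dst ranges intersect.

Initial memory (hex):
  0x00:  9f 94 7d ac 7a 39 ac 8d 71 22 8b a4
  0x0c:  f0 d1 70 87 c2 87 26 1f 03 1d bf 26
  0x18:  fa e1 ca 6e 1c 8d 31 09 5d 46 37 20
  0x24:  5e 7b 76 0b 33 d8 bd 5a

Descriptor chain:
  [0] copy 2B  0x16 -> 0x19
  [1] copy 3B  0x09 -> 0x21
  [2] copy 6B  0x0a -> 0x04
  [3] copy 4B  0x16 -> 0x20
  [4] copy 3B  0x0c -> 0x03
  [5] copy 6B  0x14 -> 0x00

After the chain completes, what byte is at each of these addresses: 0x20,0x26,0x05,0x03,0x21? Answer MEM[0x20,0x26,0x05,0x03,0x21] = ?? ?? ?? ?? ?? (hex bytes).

MEM[0x20,0x26,0x05,0x03,0x21] = bf 76 bf 26 26

D0: mem[0x19..0x1a] <- [bf 26]
D1: mem[0x21..0x23] <- [22 8b a4]
D2: mem[0x04..0x09] <- [8b a4 f0 d1 70 87]
D3: mem[0x20..0x23] <- [bf 26 fa bf]
D4: mem[0x03..0x05] <- [f0 d1 70]
D5: mem[0x00..0x05] <- [03 1d bf 26 fa bf]
query mem[0x20]=0xbf, mem[0x26]=0x76, mem[0x05]=0xbf, mem[0x03]=0x26, mem[0x21]=0x26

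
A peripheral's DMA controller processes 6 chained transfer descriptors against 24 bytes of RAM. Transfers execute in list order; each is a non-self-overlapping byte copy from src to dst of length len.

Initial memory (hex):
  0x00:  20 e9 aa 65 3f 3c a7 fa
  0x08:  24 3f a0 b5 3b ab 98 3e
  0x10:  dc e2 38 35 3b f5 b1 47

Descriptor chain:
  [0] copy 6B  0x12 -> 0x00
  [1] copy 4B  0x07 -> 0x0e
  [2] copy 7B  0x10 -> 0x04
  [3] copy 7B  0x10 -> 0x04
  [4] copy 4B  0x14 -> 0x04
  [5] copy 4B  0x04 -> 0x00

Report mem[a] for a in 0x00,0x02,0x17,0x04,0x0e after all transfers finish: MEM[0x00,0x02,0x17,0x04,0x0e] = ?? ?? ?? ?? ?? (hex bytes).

D0: mem[0x00..0x05] <- [38 35 3b f5 b1 47]
D1: mem[0x0e..0x11] <- [fa 24 3f a0]
D2: mem[0x04..0x0a] <- [3f a0 38 35 3b f5 b1]
D3: mem[0x04..0x0a] <- [3f a0 38 35 3b f5 b1]
D4: mem[0x04..0x07] <- [3b f5 b1 47]
D5: mem[0x00..0x03] <- [3b f5 b1 47]
query mem[0x00]=0x3b, mem[0x02]=0xb1, mem[0x17]=0x47, mem[0x04]=0x3b, mem[0x0e]=0xfa

MEM[0x00,0x02,0x17,0x04,0x0e] = 3b b1 47 3b fa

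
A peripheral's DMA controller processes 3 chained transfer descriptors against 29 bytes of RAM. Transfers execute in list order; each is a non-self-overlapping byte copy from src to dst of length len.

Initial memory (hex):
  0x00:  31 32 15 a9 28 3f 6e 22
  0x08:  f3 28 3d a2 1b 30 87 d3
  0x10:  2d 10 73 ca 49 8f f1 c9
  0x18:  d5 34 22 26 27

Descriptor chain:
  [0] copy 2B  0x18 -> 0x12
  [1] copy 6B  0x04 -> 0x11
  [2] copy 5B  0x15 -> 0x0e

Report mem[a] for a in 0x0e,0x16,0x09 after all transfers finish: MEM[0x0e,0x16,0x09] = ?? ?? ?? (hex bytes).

MEM[0x0e,0x16,0x09] = f3 28 28

  after D0: wrote 2B at 0x12 = d534
  after D1: wrote 6B at 0x11 = 283f6e22f328
  after D2: wrote 5B at 0x0e = f328c9d534
query mem[0x0e]=0xf3, mem[0x16]=0x28, mem[0x09]=0x28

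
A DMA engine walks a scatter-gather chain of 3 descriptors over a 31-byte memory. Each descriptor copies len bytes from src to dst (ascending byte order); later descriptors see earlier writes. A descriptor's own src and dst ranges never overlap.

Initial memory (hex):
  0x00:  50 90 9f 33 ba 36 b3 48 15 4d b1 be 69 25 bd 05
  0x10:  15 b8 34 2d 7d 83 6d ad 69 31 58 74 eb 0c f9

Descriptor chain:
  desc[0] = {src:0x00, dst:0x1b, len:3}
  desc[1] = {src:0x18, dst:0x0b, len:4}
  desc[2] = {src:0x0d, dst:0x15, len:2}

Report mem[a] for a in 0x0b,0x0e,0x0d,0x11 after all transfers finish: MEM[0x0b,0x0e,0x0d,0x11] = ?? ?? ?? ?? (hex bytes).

[0] 0x00->0x1b len=3 : 50 90 9f
[1] 0x18->0x0b len=4 : 69 31 58 50
[2] 0x0d->0x15 len=2 : 58 50
query mem[0x0b]=0x69, mem[0x0e]=0x50, mem[0x0d]=0x58, mem[0x11]=0xb8

MEM[0x0b,0x0e,0x0d,0x11] = 69 50 58 b8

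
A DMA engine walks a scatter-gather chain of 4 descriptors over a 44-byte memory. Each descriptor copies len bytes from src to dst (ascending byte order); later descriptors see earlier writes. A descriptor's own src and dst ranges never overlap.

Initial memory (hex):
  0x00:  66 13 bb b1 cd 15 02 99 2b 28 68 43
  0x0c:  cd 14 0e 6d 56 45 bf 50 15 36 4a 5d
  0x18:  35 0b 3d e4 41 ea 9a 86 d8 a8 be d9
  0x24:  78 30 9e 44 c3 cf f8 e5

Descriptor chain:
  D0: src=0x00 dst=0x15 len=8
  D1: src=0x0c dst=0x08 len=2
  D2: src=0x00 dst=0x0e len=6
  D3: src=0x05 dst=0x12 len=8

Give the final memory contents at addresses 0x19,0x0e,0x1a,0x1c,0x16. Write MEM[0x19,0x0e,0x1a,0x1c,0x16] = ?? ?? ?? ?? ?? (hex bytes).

D0: mem[0x15..0x1c] <- [66 13 bb b1 cd 15 02 99]
D1: mem[0x08..0x09] <- [cd 14]
D2: mem[0x0e..0x13] <- [66 13 bb b1 cd 15]
D3: mem[0x12..0x19] <- [15 02 99 cd 14 68 43 cd]
query mem[0x19]=0xcd, mem[0x0e]=0x66, mem[0x1a]=0x15, mem[0x1c]=0x99, mem[0x16]=0x14

MEM[0x19,0x0e,0x1a,0x1c,0x16] = cd 66 15 99 14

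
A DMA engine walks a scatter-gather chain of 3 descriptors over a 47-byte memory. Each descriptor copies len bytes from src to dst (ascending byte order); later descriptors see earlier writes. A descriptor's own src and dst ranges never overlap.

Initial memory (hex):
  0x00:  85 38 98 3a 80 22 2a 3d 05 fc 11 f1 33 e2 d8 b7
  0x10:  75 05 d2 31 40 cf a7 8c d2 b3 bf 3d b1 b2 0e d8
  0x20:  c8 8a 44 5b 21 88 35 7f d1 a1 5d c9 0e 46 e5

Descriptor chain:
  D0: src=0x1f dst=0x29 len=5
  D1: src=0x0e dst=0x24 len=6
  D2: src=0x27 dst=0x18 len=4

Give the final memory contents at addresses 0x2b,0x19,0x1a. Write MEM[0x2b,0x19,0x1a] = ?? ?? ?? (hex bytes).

MEM[0x2b,0x19,0x1a] = 8a d2 31

#0 dst[0x29+5] := {0xd8,0xc8,0x8a,0x44,0x5b}
#1 dst[0x24+6] := {0xd8,0xb7,0x75,0x05,0xd2,0x31}
#2 dst[0x18+4] := {0x05,0xd2,0x31,0xc8}
query mem[0x2b]=0x8a, mem[0x19]=0xd2, mem[0x1a]=0x31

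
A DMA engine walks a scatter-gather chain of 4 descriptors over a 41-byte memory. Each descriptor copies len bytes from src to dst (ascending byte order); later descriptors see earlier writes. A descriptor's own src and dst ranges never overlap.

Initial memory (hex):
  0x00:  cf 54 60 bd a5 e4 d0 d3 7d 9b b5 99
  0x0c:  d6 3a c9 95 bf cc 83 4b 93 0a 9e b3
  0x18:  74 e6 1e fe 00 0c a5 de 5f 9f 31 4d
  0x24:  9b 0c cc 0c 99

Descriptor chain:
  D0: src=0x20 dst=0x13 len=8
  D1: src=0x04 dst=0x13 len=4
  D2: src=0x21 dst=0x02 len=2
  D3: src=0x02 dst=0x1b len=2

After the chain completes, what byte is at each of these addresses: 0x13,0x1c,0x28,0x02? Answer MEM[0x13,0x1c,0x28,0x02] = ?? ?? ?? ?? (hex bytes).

D0: mem[0x13..0x1a] <- [5f 9f 31 4d 9b 0c cc 0c]
D1: mem[0x13..0x16] <- [a5 e4 d0 d3]
D2: mem[0x02..0x03] <- [9f 31]
D3: mem[0x1b..0x1c] <- [9f 31]
query mem[0x13]=0xa5, mem[0x1c]=0x31, mem[0x28]=0x99, mem[0x02]=0x9f

MEM[0x13,0x1c,0x28,0x02] = a5 31 99 9f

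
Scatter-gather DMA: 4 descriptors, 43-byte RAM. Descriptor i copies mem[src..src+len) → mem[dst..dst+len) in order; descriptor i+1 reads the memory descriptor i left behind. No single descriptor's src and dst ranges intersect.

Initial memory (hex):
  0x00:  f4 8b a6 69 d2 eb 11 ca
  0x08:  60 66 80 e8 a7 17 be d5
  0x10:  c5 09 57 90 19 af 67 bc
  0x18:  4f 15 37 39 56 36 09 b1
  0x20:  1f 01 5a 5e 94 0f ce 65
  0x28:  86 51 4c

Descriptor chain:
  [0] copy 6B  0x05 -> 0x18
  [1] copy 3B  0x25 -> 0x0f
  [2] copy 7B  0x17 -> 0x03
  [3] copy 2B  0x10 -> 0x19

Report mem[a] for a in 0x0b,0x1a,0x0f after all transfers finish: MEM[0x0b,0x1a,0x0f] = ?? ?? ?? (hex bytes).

MEM[0x0b,0x1a,0x0f] = e8 65 0f

  after D0: wrote 6B at 0x18 = eb11ca606680
  after D1: wrote 3B at 0x0f = 0fce65
  after D2: wrote 7B at 0x03 = bceb11ca606680
  after D3: wrote 2B at 0x19 = ce65
query mem[0x0b]=0xe8, mem[0x1a]=0x65, mem[0x0f]=0x0f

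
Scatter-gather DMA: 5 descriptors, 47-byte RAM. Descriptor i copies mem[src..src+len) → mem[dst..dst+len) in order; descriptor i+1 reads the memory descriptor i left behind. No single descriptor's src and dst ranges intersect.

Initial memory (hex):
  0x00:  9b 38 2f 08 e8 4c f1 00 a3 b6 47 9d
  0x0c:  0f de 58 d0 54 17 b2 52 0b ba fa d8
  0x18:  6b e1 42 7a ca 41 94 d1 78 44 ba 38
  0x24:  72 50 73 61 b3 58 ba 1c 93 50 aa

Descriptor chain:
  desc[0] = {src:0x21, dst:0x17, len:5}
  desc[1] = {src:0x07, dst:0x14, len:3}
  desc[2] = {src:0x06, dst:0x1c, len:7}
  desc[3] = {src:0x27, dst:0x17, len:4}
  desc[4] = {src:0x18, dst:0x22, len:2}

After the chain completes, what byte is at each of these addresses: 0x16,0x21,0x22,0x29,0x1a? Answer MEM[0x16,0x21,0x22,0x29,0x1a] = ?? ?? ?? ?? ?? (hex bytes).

D0: mem[0x17..0x1b] <- [44 ba 38 72 50]
D1: mem[0x14..0x16] <- [00 a3 b6]
D2: mem[0x1c..0x22] <- [f1 00 a3 b6 47 9d 0f]
D3: mem[0x17..0x1a] <- [61 b3 58 ba]
D4: mem[0x22..0x23] <- [b3 58]
query mem[0x16]=0xb6, mem[0x21]=0x9d, mem[0x22]=0xb3, mem[0x29]=0x58, mem[0x1a]=0xba

MEM[0x16,0x21,0x22,0x29,0x1a] = b6 9d b3 58 ba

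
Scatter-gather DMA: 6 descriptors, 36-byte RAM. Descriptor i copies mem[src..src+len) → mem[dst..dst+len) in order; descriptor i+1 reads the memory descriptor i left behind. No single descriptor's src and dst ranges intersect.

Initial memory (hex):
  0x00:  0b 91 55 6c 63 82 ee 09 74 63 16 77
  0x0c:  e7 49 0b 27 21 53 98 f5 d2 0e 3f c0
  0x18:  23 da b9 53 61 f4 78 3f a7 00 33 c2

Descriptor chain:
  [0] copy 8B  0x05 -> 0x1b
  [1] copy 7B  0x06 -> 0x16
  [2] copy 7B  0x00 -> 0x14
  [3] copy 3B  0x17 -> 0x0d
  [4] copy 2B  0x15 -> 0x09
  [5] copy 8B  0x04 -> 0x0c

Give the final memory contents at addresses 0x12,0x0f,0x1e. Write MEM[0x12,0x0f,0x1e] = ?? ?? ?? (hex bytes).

MEM[0x12,0x0f,0x1e] = 55 09 74

  after D0: wrote 8B at 0x1b = 82ee0974631677e7
  after D1: wrote 7B at 0x16 = ee0974631677e7
  after D2: wrote 7B at 0x14 = 0b91556c6382ee
  after D3: wrote 3B at 0x0d = 6c6382
  after D4: wrote 2B at 0x09 = 9155
  after D5: wrote 8B at 0x0c = 6382ee0974915577
query mem[0x12]=0x55, mem[0x0f]=0x09, mem[0x1e]=0x74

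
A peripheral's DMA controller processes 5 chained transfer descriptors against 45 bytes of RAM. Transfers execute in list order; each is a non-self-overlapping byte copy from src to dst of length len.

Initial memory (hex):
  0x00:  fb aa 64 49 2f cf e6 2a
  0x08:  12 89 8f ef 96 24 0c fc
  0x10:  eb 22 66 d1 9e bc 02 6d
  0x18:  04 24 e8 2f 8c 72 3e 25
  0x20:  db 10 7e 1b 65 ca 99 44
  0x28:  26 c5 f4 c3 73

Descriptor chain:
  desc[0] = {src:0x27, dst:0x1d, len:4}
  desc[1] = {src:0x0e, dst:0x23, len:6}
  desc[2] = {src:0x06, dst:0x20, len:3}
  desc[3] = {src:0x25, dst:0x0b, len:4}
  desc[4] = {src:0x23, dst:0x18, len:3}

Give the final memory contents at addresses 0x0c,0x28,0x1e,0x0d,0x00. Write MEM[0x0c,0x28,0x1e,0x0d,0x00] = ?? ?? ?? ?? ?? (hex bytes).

D0: mem[0x1d..0x20] <- [44 26 c5 f4]
D1: mem[0x23..0x28] <- [0c fc eb 22 66 d1]
D2: mem[0x20..0x22] <- [e6 2a 12]
D3: mem[0x0b..0x0e] <- [eb 22 66 d1]
D4: mem[0x18..0x1a] <- [0c fc eb]
query mem[0x0c]=0x22, mem[0x28]=0xd1, mem[0x1e]=0x26, mem[0x0d]=0x66, mem[0x00]=0xfb

MEM[0x0c,0x28,0x1e,0x0d,0x00] = 22 d1 26 66 fb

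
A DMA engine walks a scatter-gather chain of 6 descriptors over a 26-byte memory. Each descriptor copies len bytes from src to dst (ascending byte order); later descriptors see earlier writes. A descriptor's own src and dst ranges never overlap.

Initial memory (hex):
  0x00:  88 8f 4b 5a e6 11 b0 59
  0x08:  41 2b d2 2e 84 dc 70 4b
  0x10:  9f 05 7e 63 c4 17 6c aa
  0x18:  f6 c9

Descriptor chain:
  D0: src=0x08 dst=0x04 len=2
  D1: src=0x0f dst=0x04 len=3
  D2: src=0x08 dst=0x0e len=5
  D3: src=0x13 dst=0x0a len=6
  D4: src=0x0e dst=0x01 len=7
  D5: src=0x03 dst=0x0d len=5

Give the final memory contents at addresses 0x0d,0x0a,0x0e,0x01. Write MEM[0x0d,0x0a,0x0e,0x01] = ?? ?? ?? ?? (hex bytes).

MEM[0x0d,0x0a,0x0e,0x01] = d2 63 2e aa

  after D0: wrote 2B at 0x04 = 412b
  after D1: wrote 3B at 0x04 = 4b9f05
  after D2: wrote 5B at 0x0e = 412bd22e84
  after D3: wrote 6B at 0x0a = 63c4176caaf6
  after D4: wrote 7B at 0x01 = aaf6d22e8463c4
  after D5: wrote 5B at 0x0d = d22e8463c4
query mem[0x0d]=0xd2, mem[0x0a]=0x63, mem[0x0e]=0x2e, mem[0x01]=0xaa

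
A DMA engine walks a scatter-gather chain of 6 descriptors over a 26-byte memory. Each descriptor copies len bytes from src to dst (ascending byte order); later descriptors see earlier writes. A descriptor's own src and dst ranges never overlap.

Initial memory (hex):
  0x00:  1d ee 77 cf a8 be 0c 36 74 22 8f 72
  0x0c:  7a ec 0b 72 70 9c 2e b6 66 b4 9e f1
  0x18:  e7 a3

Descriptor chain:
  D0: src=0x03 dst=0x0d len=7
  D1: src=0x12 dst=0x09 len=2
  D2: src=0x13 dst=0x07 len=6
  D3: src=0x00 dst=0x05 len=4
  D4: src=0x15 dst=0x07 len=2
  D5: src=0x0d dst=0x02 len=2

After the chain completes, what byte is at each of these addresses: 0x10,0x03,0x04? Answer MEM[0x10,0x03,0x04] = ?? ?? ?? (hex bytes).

MEM[0x10,0x03,0x04] = 0c a8 a8

#0 dst[0x0d+7] := {0xcf,0xa8,0xbe,0x0c,0x36,0x74,0x22}
#1 dst[0x09+2] := {0x74,0x22}
#2 dst[0x07+6] := {0x22,0x66,0xb4,0x9e,0xf1,0xe7}
#3 dst[0x05+4] := {0x1d,0xee,0x77,0xcf}
#4 dst[0x07+2] := {0xb4,0x9e}
#5 dst[0x02+2] := {0xcf,0xa8}
query mem[0x10]=0x0c, mem[0x03]=0xa8, mem[0x04]=0xa8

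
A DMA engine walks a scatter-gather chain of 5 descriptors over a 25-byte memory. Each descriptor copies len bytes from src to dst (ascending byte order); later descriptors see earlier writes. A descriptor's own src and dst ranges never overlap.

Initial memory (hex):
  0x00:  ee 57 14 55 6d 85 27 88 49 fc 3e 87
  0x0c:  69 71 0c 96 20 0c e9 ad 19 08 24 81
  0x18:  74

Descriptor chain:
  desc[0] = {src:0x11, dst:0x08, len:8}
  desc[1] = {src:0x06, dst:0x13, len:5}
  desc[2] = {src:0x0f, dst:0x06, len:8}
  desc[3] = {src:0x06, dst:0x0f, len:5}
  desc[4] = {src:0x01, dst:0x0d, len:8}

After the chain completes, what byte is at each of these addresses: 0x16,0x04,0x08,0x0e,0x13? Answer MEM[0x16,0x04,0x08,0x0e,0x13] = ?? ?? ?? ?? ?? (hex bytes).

MEM[0x16,0x04,0x08,0x0e,0x13] = e9 6d 0c 14 20

  after D0: wrote 8B at 0x08 = 0ce9ad1908248174
  after D1: wrote 5B at 0x13 = 27880ce9ad
  after D2: wrote 8B at 0x06 = 74200ce927880ce9
  after D3: wrote 5B at 0x0f = 74200ce927
  after D4: wrote 8B at 0x0d = 5714556d8574200c
query mem[0x16]=0xe9, mem[0x04]=0x6d, mem[0x08]=0x0c, mem[0x0e]=0x14, mem[0x13]=0x20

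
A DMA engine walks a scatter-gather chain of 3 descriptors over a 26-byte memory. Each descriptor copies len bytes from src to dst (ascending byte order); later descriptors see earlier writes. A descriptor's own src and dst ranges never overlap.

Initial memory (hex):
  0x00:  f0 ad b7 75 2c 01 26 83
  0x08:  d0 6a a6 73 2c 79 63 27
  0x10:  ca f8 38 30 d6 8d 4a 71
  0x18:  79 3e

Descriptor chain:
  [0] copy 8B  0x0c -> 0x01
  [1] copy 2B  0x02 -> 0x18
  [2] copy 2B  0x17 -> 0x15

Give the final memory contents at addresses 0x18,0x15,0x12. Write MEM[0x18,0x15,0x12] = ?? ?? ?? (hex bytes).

MEM[0x18,0x15,0x12] = 79 71 38

  after D0: wrote 8B at 0x01 = 2c796327caf83830
  after D1: wrote 2B at 0x18 = 7963
  after D2: wrote 2B at 0x15 = 7179
query mem[0x18]=0x79, mem[0x15]=0x71, mem[0x12]=0x38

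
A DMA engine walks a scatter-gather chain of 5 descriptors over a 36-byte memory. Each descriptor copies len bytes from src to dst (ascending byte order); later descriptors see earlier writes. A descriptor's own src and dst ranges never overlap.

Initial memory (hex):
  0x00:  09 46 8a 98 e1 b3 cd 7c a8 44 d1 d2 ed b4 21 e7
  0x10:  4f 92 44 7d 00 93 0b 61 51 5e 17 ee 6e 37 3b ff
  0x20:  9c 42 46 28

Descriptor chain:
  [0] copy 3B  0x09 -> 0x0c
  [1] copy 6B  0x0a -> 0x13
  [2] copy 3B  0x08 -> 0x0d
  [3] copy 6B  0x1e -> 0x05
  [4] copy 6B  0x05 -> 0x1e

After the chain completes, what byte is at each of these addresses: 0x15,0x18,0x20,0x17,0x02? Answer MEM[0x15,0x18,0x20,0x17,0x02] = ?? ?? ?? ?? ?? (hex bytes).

MEM[0x15,0x18,0x20,0x17,0x02] = 44 e7 9c d2 8a

D0: mem[0x0c..0x0e] <- [44 d1 d2]
D1: mem[0x13..0x18] <- [d1 d2 44 d1 d2 e7]
D2: mem[0x0d..0x0f] <- [a8 44 d1]
D3: mem[0x05..0x0a] <- [3b ff 9c 42 46 28]
D4: mem[0x1e..0x23] <- [3b ff 9c 42 46 28]
query mem[0x15]=0x44, mem[0x18]=0xe7, mem[0x20]=0x9c, mem[0x17]=0xd2, mem[0x02]=0x8a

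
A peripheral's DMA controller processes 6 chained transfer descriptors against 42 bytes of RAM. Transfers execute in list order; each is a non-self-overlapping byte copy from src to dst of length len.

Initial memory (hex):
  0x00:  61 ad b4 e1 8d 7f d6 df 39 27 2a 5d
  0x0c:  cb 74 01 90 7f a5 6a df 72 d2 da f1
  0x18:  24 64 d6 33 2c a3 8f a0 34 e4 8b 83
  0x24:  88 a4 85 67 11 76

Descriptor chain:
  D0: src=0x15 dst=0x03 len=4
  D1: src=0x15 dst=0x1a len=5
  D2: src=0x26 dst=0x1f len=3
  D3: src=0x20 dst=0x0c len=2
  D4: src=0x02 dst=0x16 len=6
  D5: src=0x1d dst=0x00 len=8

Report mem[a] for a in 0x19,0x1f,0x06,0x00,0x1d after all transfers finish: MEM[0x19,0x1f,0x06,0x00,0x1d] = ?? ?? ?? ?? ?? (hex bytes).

#0 dst[0x03+4] := {0xd2,0xda,0xf1,0x24}
#1 dst[0x1a+5] := {0xd2,0xda,0xf1,0x24,0x64}
#2 dst[0x1f+3] := {0x85,0x67,0x11}
#3 dst[0x0c+2] := {0x67,0x11}
#4 dst[0x16+6] := {0xb4,0xd2,0xda,0xf1,0x24,0xdf}
#5 dst[0x00+8] := {0x24,0x64,0x85,0x67,0x11,0x8b,0x83,0x88}
query mem[0x19]=0xf1, mem[0x1f]=0x85, mem[0x06]=0x83, mem[0x00]=0x24, mem[0x1d]=0x24

MEM[0x19,0x1f,0x06,0x00,0x1d] = f1 85 83 24 24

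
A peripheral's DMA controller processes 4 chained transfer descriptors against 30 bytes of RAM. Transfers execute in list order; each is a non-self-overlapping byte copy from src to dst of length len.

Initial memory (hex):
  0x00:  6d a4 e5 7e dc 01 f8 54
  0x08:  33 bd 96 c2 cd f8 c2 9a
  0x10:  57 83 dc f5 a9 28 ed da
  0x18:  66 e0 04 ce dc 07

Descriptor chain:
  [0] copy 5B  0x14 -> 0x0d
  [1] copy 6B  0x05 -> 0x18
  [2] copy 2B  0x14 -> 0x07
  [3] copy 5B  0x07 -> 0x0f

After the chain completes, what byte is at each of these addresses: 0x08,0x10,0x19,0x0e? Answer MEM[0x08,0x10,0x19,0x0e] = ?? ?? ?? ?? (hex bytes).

#0 dst[0x0d+5] := {0xa9,0x28,0xed,0xda,0x66}
#1 dst[0x18+6] := {0x01,0xf8,0x54,0x33,0xbd,0x96}
#2 dst[0x07+2] := {0xa9,0x28}
#3 dst[0x0f+5] := {0xa9,0x28,0xbd,0x96,0xc2}
query mem[0x08]=0x28, mem[0x10]=0x28, mem[0x19]=0xf8, mem[0x0e]=0x28

MEM[0x08,0x10,0x19,0x0e] = 28 28 f8 28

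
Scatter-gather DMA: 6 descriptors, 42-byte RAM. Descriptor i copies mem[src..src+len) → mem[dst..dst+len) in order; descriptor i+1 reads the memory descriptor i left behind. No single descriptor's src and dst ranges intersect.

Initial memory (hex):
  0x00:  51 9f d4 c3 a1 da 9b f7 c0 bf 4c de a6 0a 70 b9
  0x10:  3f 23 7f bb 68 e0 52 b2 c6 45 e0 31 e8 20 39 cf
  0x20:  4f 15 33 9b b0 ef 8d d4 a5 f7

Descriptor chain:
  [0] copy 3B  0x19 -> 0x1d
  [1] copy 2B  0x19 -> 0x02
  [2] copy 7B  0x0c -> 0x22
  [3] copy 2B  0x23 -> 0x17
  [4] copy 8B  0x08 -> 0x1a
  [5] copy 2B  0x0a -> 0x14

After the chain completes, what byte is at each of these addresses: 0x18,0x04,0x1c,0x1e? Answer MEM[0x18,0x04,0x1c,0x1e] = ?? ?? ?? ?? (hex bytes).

MEM[0x18,0x04,0x1c,0x1e] = 70 a1 4c a6

D0: mem[0x1d..0x1f] <- [45 e0 31]
D1: mem[0x02..0x03] <- [45 e0]
D2: mem[0x22..0x28] <- [a6 0a 70 b9 3f 23 7f]
D3: mem[0x17..0x18] <- [0a 70]
D4: mem[0x1a..0x21] <- [c0 bf 4c de a6 0a 70 b9]
D5: mem[0x14..0x15] <- [4c de]
query mem[0x18]=0x70, mem[0x04]=0xa1, mem[0x1c]=0x4c, mem[0x1e]=0xa6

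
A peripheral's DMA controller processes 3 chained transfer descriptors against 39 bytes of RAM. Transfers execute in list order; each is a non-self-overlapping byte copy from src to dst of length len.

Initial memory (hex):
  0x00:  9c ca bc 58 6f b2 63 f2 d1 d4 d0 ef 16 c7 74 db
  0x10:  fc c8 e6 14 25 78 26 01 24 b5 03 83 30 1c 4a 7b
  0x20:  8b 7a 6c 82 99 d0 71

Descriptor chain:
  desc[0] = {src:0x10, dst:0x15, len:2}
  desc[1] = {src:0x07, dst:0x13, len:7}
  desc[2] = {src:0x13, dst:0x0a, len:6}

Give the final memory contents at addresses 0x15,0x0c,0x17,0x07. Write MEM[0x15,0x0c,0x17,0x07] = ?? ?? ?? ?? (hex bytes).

MEM[0x15,0x0c,0x17,0x07] = d4 d4 ef f2

D0: mem[0x15..0x16] <- [fc c8]
D1: mem[0x13..0x19] <- [f2 d1 d4 d0 ef 16 c7]
D2: mem[0x0a..0x0f] <- [f2 d1 d4 d0 ef 16]
query mem[0x15]=0xd4, mem[0x0c]=0xd4, mem[0x17]=0xef, mem[0x07]=0xf2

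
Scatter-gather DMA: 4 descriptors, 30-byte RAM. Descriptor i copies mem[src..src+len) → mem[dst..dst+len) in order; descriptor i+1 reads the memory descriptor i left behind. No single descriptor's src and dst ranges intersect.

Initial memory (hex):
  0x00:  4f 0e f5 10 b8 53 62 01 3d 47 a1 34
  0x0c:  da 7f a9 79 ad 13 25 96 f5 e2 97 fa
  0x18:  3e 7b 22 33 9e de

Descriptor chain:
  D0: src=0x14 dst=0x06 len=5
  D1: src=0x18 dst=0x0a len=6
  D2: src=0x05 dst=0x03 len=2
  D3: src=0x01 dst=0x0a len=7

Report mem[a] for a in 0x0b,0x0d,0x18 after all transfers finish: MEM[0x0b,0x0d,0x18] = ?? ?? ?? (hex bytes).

MEM[0x0b,0x0d,0x18] = f5 f5 3e

[0] 0x14->0x06 len=5 : f5 e2 97 fa 3e
[1] 0x18->0x0a len=6 : 3e 7b 22 33 9e de
[2] 0x05->0x03 len=2 : 53 f5
[3] 0x01->0x0a len=7 : 0e f5 53 f5 53 f5 e2
query mem[0x0b]=0xf5, mem[0x0d]=0xf5, mem[0x18]=0x3e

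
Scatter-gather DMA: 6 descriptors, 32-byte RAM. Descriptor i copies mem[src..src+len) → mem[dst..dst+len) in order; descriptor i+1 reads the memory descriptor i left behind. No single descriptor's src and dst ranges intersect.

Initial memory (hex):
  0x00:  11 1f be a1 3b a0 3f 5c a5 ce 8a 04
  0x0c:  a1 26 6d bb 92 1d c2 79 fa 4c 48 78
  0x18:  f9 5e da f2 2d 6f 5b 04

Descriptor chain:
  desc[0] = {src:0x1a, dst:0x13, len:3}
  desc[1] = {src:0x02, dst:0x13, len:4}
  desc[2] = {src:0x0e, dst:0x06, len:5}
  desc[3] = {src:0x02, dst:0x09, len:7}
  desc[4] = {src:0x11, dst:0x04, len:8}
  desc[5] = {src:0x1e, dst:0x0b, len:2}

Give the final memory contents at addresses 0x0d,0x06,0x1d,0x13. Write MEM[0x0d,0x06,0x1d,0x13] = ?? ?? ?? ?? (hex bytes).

MEM[0x0d,0x06,0x1d,0x13] = 6d be 6f be

[0] 0x1a->0x13 len=3 : da f2 2d
[1] 0x02->0x13 len=4 : be a1 3b a0
[2] 0x0e->0x06 len=5 : 6d bb 92 1d c2
[3] 0x02->0x09 len=7 : be a1 3b a0 6d bb 92
[4] 0x11->0x04 len=8 : 1d c2 be a1 3b a0 78 f9
[5] 0x1e->0x0b len=2 : 5b 04
query mem[0x0d]=0x6d, mem[0x06]=0xbe, mem[0x1d]=0x6f, mem[0x13]=0xbe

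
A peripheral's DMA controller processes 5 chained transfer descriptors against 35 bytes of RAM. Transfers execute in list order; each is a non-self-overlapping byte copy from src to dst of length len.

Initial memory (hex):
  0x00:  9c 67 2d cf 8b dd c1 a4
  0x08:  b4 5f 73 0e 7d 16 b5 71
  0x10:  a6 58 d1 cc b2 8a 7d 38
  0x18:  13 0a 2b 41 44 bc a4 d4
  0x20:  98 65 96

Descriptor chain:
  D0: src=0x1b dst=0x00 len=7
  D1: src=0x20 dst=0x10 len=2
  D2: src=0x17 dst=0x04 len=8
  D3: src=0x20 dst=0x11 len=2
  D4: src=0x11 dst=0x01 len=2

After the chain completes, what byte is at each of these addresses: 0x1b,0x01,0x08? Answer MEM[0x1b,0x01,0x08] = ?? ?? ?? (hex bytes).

#0 dst[0x00+7] := {0x41,0x44,0xbc,0xa4,0xd4,0x98,0x65}
#1 dst[0x10+2] := {0x98,0x65}
#2 dst[0x04+8] := {0x38,0x13,0x0a,0x2b,0x41,0x44,0xbc,0xa4}
#3 dst[0x11+2] := {0x98,0x65}
#4 dst[0x01+2] := {0x98,0x65}
query mem[0x1b]=0x41, mem[0x01]=0x98, mem[0x08]=0x41

MEM[0x1b,0x01,0x08] = 41 98 41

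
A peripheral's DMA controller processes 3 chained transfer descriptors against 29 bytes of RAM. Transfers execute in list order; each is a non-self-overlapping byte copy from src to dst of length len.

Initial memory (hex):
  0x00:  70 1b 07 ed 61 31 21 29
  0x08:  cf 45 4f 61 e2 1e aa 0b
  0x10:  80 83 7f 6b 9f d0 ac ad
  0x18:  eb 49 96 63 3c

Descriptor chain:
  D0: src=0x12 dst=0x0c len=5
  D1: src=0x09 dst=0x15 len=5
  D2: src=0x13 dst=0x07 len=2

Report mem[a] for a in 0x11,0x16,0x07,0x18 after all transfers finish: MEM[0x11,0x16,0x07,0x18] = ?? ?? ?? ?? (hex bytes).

MEM[0x11,0x16,0x07,0x18] = 83 4f 6b 7f

D0: mem[0x0c..0x10] <- [7f 6b 9f d0 ac]
D1: mem[0x15..0x19] <- [45 4f 61 7f 6b]
D2: mem[0x07..0x08] <- [6b 9f]
query mem[0x11]=0x83, mem[0x16]=0x4f, mem[0x07]=0x6b, mem[0x18]=0x7f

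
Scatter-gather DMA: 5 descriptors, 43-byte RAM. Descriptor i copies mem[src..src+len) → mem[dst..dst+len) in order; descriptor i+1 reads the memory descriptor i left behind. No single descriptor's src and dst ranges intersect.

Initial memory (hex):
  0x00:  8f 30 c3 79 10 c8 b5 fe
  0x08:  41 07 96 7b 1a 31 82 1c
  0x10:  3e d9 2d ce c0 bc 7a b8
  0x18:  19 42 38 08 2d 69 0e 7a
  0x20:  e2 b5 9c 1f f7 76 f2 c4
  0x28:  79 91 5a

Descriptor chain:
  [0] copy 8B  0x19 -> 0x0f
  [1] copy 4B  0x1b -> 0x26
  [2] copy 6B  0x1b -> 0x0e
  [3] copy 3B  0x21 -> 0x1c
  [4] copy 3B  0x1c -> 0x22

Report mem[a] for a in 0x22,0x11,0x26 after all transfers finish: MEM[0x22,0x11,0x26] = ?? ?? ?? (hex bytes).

  after D0: wrote 8B at 0x0f = 4238082d690e7ae2
  after D1: wrote 4B at 0x26 = 082d690e
  after D2: wrote 6B at 0x0e = 082d690e7ae2
  after D3: wrote 3B at 0x1c = b59c1f
  after D4: wrote 3B at 0x22 = b59c1f
query mem[0x22]=0xb5, mem[0x11]=0x0e, mem[0x26]=0x08

MEM[0x22,0x11,0x26] = b5 0e 08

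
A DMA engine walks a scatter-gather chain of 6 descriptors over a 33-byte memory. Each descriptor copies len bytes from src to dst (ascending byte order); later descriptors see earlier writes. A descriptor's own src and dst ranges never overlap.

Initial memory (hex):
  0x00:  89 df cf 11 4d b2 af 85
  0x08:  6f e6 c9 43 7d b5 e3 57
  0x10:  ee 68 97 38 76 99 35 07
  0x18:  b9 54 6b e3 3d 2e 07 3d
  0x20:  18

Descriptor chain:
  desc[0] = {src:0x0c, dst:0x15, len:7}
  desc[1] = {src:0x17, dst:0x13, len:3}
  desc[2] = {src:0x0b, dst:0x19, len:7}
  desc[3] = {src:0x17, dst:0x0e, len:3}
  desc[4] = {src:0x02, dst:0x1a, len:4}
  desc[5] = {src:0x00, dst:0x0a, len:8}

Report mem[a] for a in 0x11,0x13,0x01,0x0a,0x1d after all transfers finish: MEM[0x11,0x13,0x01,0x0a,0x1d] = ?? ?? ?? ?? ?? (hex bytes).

  after D0: wrote 7B at 0x15 = 7db5e357ee6897
  after D1: wrote 3B at 0x13 = e357ee
  after D2: wrote 7B at 0x19 = 437db5e357ee68
  after D3: wrote 3B at 0x0e = e35743
  after D4: wrote 4B at 0x1a = cf114db2
  after D5: wrote 8B at 0x0a = 89dfcf114db2af85
query mem[0x11]=0x85, mem[0x13]=0xe3, mem[0x01]=0xdf, mem[0x0a]=0x89, mem[0x1d]=0xb2

MEM[0x11,0x13,0x01,0x0a,0x1d] = 85 e3 df 89 b2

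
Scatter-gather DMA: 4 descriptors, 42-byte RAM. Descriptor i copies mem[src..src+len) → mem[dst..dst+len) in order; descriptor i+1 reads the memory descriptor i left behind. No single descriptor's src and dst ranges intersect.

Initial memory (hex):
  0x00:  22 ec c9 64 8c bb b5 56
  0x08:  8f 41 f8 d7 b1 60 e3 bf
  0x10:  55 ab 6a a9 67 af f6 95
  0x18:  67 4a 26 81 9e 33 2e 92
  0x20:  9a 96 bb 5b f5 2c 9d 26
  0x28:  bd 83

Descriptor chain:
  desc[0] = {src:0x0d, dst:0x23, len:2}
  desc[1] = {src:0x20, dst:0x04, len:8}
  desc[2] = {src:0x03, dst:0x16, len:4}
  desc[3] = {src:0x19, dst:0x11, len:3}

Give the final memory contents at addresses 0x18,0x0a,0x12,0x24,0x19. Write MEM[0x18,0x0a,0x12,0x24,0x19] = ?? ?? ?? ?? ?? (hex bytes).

MEM[0x18,0x0a,0x12,0x24,0x19] = 96 9d 26 e3 bb

D0: mem[0x23..0x24] <- [60 e3]
D1: mem[0x04..0x0b] <- [9a 96 bb 60 e3 2c 9d 26]
D2: mem[0x16..0x19] <- [64 9a 96 bb]
D3: mem[0x11..0x13] <- [bb 26 81]
query mem[0x18]=0x96, mem[0x0a]=0x9d, mem[0x12]=0x26, mem[0x24]=0xe3, mem[0x19]=0xbb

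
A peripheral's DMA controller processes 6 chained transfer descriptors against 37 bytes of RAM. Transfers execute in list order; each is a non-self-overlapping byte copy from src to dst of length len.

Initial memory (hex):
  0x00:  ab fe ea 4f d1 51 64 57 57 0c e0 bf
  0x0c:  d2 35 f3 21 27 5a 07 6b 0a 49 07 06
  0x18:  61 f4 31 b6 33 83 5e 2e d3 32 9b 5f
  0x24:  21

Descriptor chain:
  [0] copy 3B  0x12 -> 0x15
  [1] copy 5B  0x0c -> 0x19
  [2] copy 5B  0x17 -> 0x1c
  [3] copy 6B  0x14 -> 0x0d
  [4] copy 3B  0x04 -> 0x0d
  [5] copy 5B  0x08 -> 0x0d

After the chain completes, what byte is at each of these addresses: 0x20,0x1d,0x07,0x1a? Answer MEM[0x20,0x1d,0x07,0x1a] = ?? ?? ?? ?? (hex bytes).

#0 dst[0x15+3] := {0x07,0x6b,0x0a}
#1 dst[0x19+5] := {0xd2,0x35,0xf3,0x21,0x27}
#2 dst[0x1c+5] := {0x0a,0x61,0xd2,0x35,0xf3}
#3 dst[0x0d+6] := {0x0a,0x07,0x6b,0x0a,0x61,0xd2}
#4 dst[0x0d+3] := {0xd1,0x51,0x64}
#5 dst[0x0d+5] := {0x57,0x0c,0xe0,0xbf,0xd2}
query mem[0x20]=0xf3, mem[0x1d]=0x61, mem[0x07]=0x57, mem[0x1a]=0x35

MEM[0x20,0x1d,0x07,0x1a] = f3 61 57 35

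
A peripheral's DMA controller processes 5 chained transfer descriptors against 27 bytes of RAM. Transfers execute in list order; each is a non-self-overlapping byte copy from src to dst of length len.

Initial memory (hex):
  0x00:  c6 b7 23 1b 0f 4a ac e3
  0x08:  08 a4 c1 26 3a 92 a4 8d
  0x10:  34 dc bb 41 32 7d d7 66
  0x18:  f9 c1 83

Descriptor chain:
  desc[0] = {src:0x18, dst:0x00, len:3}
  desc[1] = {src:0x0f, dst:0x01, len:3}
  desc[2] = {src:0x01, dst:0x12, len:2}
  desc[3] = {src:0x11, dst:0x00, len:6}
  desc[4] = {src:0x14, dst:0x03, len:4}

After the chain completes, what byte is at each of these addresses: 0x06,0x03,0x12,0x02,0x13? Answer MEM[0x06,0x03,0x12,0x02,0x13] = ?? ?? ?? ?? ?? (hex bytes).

D0: mem[0x00..0x02] <- [f9 c1 83]
D1: mem[0x01..0x03] <- [8d 34 dc]
D2: mem[0x12..0x13] <- [8d 34]
D3: mem[0x00..0x05] <- [dc 8d 34 32 7d d7]
D4: mem[0x03..0x06] <- [32 7d d7 66]
query mem[0x06]=0x66, mem[0x03]=0x32, mem[0x12]=0x8d, mem[0x02]=0x34, mem[0x13]=0x34

MEM[0x06,0x03,0x12,0x02,0x13] = 66 32 8d 34 34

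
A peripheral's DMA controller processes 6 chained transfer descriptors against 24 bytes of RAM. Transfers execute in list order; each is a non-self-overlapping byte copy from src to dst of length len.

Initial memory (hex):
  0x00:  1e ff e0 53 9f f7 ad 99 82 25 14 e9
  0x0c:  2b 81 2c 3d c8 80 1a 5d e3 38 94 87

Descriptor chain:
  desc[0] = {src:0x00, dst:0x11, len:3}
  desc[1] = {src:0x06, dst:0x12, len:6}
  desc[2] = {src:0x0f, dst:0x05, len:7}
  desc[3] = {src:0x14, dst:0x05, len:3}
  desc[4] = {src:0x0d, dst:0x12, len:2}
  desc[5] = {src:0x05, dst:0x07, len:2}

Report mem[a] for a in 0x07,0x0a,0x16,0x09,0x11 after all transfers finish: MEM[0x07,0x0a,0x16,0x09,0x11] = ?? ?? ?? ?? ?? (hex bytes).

MEM[0x07,0x0a,0x16,0x09,0x11] = 82 82 14 99 1e

[0] 0x00->0x11 len=3 : 1e ff e0
[1] 0x06->0x12 len=6 : ad 99 82 25 14 e9
[2] 0x0f->0x05 len=7 : 3d c8 1e ad 99 82 25
[3] 0x14->0x05 len=3 : 82 25 14
[4] 0x0d->0x12 len=2 : 81 2c
[5] 0x05->0x07 len=2 : 82 25
query mem[0x07]=0x82, mem[0x0a]=0x82, mem[0x16]=0x14, mem[0x09]=0x99, mem[0x11]=0x1e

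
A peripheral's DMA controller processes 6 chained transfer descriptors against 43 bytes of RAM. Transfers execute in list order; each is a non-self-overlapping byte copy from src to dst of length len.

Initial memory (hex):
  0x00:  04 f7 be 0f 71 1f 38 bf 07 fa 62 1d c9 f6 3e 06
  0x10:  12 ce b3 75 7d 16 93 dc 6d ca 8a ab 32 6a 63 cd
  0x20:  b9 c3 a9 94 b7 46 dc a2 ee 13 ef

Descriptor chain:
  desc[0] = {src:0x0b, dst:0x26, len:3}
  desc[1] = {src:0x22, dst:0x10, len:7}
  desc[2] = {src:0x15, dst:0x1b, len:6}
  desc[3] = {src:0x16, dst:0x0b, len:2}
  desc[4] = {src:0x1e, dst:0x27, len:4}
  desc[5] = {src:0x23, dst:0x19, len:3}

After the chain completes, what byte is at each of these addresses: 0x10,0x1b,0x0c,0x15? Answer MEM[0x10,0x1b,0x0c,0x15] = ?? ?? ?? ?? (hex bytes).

  after D0: wrote 3B at 0x26 = 1dc9f6
  after D1: wrote 7B at 0x10 = a994b7461dc9f6
  after D2: wrote 6B at 0x1b = c9f6dc6dca8a
  after D3: wrote 2B at 0x0b = f6dc
  after D4: wrote 4B at 0x27 = 6dca8ac3
  after D5: wrote 3B at 0x19 = 94b746
query mem[0x10]=0xa9, mem[0x1b]=0x46, mem[0x0c]=0xdc, mem[0x15]=0xc9

MEM[0x10,0x1b,0x0c,0x15] = a9 46 dc c9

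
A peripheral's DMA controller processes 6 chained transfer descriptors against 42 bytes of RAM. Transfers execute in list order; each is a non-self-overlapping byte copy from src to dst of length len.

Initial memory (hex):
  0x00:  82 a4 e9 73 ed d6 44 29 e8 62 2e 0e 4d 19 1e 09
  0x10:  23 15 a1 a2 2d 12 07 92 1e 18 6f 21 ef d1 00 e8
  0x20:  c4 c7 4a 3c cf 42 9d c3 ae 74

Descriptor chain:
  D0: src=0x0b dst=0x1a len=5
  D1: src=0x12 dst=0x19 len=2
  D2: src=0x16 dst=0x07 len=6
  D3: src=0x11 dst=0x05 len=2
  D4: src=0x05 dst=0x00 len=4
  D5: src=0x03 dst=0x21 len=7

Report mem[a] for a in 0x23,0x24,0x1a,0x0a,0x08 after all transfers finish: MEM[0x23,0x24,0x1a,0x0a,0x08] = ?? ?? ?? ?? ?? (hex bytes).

#0 dst[0x1a+5] := {0x0e,0x4d,0x19,0x1e,0x09}
#1 dst[0x19+2] := {0xa1,0xa2}
#2 dst[0x07+6] := {0x07,0x92,0x1e,0xa1,0xa2,0x4d}
#3 dst[0x05+2] := {0x15,0xa1}
#4 dst[0x00+4] := {0x15,0xa1,0x07,0x92}
#5 dst[0x21+7] := {0x92,0xed,0x15,0xa1,0x07,0x92,0x1e}
query mem[0x23]=0x15, mem[0x24]=0xa1, mem[0x1a]=0xa2, mem[0x0a]=0xa1, mem[0x08]=0x92

MEM[0x23,0x24,0x1a,0x0a,0x08] = 15 a1 a2 a1 92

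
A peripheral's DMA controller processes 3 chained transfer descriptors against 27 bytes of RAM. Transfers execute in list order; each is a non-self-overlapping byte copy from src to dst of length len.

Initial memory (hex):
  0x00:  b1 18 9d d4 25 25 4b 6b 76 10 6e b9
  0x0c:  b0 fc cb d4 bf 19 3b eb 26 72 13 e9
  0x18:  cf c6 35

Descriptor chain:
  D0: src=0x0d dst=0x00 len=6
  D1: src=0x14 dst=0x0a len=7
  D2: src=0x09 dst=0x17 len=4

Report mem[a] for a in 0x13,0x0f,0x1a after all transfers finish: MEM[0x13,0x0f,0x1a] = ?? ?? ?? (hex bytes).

MEM[0x13,0x0f,0x1a] = eb c6 13

  after D0: wrote 6B at 0x00 = fccbd4bf193b
  after D1: wrote 7B at 0x0a = 267213e9cfc635
  after D2: wrote 4B at 0x17 = 10267213
query mem[0x13]=0xeb, mem[0x0f]=0xc6, mem[0x1a]=0x13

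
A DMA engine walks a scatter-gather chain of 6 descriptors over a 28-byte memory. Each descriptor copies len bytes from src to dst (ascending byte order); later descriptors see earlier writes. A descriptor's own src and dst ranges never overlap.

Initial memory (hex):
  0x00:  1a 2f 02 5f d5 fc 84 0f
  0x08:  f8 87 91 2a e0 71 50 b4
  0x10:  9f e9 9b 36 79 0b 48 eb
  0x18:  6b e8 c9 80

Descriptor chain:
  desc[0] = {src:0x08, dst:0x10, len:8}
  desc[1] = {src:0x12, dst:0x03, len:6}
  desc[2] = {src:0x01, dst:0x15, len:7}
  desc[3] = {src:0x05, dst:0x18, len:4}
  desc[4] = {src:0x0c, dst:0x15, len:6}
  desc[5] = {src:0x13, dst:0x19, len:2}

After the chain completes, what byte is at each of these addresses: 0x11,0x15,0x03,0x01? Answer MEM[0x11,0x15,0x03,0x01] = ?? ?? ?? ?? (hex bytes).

MEM[0x11,0x15,0x03,0x01] = 87 e0 91 2f

#0 dst[0x10+8] := {0xf8,0x87,0x91,0x2a,0xe0,0x71,0x50,0xb4}
#1 dst[0x03+6] := {0x91,0x2a,0xe0,0x71,0x50,0xb4}
#2 dst[0x15+7] := {0x2f,0x02,0x91,0x2a,0xe0,0x71,0x50}
#3 dst[0x18+4] := {0xe0,0x71,0x50,0xb4}
#4 dst[0x15+6] := {0xe0,0x71,0x50,0xb4,0xf8,0x87}
#5 dst[0x19+2] := {0x2a,0xe0}
query mem[0x11]=0x87, mem[0x15]=0xe0, mem[0x03]=0x91, mem[0x01]=0x2f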